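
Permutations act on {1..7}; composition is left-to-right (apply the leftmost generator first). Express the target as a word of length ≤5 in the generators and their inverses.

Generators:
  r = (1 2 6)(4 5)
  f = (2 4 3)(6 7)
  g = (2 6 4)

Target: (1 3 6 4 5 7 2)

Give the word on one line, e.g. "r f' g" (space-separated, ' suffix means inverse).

r' g' f' g'

  after r': (1 6 2)(4 5)
  after g': (1 2)(4 5 6)
  after f': (1 3 4 5 7 6 2)
  after g': (1 3 6 4 5 7 2)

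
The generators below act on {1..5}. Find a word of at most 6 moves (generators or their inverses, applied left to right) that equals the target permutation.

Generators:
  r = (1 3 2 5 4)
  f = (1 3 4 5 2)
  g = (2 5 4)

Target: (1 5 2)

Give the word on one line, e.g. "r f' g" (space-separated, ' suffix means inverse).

  after f': (1 2 5 4 3)
  after g: (1 5 2 4 3)
  after f': (1 4)(2 3)
  after r': (1 5 2)

f' g f' r'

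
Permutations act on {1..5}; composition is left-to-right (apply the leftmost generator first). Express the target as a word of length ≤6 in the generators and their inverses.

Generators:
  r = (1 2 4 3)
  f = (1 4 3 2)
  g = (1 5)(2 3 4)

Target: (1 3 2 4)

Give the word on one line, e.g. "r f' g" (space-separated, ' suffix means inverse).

f' f' r' f' r'

  after f': (1 2 3 4)
  after f': (1 3)(2 4)
  after r': (1 4)
  after f': (2 3 4)
  after r': (1 3 2 4)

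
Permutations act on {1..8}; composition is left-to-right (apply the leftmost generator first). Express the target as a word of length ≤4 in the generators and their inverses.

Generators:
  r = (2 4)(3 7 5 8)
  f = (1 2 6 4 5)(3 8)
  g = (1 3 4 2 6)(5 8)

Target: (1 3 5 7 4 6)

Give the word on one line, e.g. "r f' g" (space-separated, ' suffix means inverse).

r' g

  after r': (2 4)(3 8 5 7)
  after g: (1 3 5 7 4 6)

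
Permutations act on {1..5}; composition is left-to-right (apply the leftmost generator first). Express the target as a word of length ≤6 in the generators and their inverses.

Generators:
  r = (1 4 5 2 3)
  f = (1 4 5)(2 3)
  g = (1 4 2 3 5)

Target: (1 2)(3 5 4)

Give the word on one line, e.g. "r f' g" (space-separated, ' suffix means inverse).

  after g': (1 5 3 2 4)
  after r': (1 4 3 5 2)
  after g: (1 2 4 5 3)
  after r: (1 3 4 2 5)
  after f: (1 2)(3 5 4)

g' r' g r f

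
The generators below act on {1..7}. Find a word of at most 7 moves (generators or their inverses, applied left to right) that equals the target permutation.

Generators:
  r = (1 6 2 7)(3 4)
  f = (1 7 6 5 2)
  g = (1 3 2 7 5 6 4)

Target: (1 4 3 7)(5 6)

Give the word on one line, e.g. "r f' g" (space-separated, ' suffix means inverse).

  after r': (1 7 2 6)(3 4)
  after g': (1 2 5 7 3 6 4)
  after g': (1 3 5 2 7)
  after f: (1 3 2 6 5)
  after r: (1 4 3 7)(5 6)

r' g' g' f r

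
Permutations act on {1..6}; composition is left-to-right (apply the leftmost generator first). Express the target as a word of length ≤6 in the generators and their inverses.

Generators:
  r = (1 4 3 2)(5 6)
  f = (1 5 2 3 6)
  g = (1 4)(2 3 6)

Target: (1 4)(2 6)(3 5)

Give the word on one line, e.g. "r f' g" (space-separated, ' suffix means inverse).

r f g r

  after r: (1 4 3 2)(5 6)
  after f: (1 4 6 2 5)
  after g: (2 5 4)(3 6)
  after r: (1 4)(2 6)(3 5)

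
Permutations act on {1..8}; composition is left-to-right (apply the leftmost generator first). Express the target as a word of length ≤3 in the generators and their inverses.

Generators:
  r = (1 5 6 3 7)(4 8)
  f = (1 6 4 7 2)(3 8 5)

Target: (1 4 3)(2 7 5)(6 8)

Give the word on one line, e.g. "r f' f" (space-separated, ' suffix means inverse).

r' f'

  after r': (1 7 3 6 5)(4 8)
  after f': (1 4 3)(2 7 5)(6 8)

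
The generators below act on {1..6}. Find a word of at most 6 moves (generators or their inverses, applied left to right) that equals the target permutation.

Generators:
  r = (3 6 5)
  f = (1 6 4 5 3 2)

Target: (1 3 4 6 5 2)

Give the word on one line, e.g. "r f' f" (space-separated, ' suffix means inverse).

r' r' f r'

  after r': (3 5 6)
  after r': (3 6 5)
  after f: (1 6 3 4 5 2)
  after r': (1 3 4 6 5 2)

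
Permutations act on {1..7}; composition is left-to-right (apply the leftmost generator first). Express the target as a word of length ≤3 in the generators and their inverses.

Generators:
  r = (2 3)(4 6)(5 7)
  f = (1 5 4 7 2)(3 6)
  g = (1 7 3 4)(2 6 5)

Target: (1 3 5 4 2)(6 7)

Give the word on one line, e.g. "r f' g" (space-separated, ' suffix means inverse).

  after r': (2 3)(4 6)(5 7)
  after g: (1 7 2 4 5 3 6)
  after g: (1 3 5 4 2)(6 7)

r' g g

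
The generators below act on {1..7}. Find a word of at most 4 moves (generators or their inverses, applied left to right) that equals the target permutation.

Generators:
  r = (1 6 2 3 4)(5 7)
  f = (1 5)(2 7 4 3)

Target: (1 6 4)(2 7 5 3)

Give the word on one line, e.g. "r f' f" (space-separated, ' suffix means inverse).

r f f

  after r: (1 6 2 3 4)(5 7)
  after f: (1 6 7)(4 5)
  after f: (1 6 4)(2 7 5 3)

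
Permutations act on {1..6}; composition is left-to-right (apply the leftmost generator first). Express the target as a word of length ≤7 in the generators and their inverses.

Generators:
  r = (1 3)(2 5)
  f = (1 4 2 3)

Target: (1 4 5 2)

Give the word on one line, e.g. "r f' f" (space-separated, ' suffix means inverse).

r' f r f f

  after r': (1 3)(2 5)
  after f: (2 5 3 4)
  after r: (1 3 4 5)
  after f: (2 3)(4 5)
  after f: (1 4 5 2)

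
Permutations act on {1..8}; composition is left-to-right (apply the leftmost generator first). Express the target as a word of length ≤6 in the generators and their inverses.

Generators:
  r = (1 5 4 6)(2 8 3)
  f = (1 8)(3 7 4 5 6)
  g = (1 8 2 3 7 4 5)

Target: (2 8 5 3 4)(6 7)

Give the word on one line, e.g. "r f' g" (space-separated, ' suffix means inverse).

  after f: (1 8)(3 7 4 5 6)
  after f: (3 4 6 7 5)
  after f: (1 8)(3 5 7 6 4)
  after g': (2 8 5 3 4)(6 7)

f f f g'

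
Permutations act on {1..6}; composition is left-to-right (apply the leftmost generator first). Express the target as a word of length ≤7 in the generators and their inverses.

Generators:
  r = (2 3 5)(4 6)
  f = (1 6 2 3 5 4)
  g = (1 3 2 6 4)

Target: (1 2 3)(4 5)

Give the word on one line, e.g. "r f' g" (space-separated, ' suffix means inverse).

r f' g f g'

  after r: (2 3 5)(4 6)
  after f': (1 4)(5 6)
  after g: (2 6 5 4 3)
  after f: (1 6 4 5)
  after g': (1 2 3)(4 5)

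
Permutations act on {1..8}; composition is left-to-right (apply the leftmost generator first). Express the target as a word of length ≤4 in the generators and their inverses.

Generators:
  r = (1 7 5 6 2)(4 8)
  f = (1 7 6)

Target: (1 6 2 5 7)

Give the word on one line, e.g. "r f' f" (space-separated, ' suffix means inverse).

  after f: (1 7 6)
  after r: (1 5 6 7 2)(4 8)
  after f: (1 5)(2 7)(4 8)
  after r: (1 6 2 5 7)

f r f r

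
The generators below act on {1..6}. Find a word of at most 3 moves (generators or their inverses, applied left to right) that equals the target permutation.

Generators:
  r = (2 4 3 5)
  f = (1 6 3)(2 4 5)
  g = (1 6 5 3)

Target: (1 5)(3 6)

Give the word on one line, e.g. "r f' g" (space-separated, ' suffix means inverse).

  after g: (1 6 5 3)
  after g: (1 5)(3 6)

g g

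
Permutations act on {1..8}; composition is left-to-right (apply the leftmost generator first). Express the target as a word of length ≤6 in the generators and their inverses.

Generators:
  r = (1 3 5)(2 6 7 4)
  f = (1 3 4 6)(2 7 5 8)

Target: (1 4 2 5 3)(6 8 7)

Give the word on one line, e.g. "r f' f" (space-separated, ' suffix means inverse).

f' f' r f r

  after f': (1 6 4 3)(2 8 5 7)
  after f': (1 4)(2 5)(3 6)(7 8)
  after r: (1 2)(3 7 8 4)(5 6)
  after f: (1 7 2 3 5)(6 8)
  after r: (1 4 2 5 3)(6 8 7)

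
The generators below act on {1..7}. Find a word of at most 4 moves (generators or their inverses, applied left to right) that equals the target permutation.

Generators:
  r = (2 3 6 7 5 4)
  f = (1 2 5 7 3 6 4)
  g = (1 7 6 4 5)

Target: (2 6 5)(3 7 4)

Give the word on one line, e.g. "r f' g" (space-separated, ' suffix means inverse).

  after r: (2 3 6 7 5 4)
  after r: (2 6 5)(3 7 4)

r r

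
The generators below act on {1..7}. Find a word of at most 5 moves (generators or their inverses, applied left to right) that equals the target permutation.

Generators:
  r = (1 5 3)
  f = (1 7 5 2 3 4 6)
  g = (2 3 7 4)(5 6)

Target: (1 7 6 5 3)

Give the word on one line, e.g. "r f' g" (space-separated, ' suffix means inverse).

g' r r g r

  after g': (2 4 7 3)(5 6)
  after r: (1 5 6 3 2 4 7)
  after r: (1 3 2 4 7 5 6)
  after g: (1 7 6)
  after r: (1 7 6 5 3)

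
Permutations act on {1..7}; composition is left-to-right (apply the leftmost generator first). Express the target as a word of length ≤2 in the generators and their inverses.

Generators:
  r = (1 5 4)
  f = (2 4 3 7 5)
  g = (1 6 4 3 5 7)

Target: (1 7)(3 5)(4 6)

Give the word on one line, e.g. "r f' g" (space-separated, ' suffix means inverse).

  after r: (1 5 4)
  after g: (1 7)(3 5)(4 6)

r g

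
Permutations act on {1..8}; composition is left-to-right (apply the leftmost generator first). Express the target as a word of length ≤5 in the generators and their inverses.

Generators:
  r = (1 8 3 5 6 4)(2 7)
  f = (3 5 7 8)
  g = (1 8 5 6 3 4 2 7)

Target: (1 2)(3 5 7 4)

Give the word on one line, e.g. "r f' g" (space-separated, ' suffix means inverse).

f' f' g' r f'

  after f': (3 8 7 5)
  after f': (3 7)(5 8)
  after g': (1 7 6 5)(2 4 3)
  after r: (1 2)(3 7 4 5 8)
  after f': (1 2)(3 5 7 4)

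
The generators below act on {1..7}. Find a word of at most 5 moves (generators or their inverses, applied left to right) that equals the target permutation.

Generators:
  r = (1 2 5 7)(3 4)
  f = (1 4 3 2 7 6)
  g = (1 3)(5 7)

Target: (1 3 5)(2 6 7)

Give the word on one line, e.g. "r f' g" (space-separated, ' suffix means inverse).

  after r: (1 2 5 7)(3 4)
  after f': (1 3)(2 5)(6 7)
  after g: (2 7 6 5)
  after f: (1 4 3 2 6 5 7)
  after r: (1 3 5)(2 6 7)

r f' g f r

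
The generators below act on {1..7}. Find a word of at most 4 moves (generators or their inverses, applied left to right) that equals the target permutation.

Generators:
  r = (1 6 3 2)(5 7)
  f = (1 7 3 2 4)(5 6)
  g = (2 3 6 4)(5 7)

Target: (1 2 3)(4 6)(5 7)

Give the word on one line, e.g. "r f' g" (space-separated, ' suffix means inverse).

r' r' g'

  after r': (1 2 3 6)(5 7)
  after r': (1 3)(2 6)
  after g': (1 2 3)(4 6)(5 7)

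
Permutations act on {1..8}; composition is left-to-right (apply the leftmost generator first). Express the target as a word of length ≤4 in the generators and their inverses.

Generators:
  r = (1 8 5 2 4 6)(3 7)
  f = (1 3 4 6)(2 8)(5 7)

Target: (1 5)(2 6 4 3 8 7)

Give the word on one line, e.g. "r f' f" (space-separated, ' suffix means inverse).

f r' f'

  after f: (1 3 4 6)(2 8)(5 7)
  after r': (1 7 8 5 3 2)
  after f': (1 5)(2 6 4 3 8 7)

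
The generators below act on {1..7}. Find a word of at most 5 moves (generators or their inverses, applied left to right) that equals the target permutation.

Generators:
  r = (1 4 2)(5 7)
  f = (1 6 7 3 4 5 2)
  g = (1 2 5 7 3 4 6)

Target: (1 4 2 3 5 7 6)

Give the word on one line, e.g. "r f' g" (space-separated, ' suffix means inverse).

  after g': (1 6 4 3 7 5 2)
  after f: (1 7 2 6 5)
  after f: (1 3 4 5 6 2 7)
  after f: (1 4 2 3 5 7 6)

g' f f f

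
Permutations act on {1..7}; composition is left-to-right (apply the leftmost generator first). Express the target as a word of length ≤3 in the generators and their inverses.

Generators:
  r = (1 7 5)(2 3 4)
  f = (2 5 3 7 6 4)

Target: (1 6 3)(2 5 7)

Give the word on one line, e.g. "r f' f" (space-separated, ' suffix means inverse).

f' r f

  after f': (2 4 6 7 3 5)
  after r: (1 7 4 6 5 3)
  after f: (1 6 3)(2 5 7)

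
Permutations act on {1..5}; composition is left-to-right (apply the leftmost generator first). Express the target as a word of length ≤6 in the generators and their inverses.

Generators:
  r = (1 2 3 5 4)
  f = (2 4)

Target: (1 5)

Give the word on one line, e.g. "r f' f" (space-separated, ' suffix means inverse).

r f r' f' f'

  after r: (1 2 3 5 4)
  after f: (1 4)(2 3 5)
  after r': (1 5)
  after f': (1 5)(2 4)
  after f': (1 5)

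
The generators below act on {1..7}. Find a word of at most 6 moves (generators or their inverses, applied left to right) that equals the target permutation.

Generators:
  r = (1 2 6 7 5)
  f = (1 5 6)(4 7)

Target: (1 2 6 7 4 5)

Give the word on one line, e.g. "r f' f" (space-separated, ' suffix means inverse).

f' f' f' r

  after f': (1 6 5)(4 7)
  after f': (1 5 6)
  after f': (4 7)
  after r: (1 2 6 7 4 5)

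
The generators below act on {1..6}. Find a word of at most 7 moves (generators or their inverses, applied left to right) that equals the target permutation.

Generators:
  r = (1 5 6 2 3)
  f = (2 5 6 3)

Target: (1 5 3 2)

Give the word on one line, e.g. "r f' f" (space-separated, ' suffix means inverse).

f r f r f

  after f: (2 5 6 3)
  after r: (1 5 2 6)
  after f: (1 6)(2 3)
  after r: (1 2)(5 6)
  after f: (1 5 3 2)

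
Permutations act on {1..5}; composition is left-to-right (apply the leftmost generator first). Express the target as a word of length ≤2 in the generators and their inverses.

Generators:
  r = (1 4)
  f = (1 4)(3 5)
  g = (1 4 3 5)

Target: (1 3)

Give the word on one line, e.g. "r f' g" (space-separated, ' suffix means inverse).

  after g': (1 5 3 4)
  after f: (1 3)

g' f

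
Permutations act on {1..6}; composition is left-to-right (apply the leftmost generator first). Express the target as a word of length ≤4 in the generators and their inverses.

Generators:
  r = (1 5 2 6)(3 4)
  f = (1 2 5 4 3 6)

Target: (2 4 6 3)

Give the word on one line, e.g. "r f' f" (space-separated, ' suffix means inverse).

f f r f'

  after f: (1 2 5 4 3 6)
  after f: (1 5 3)(2 4 6)
  after r: (1 2 3 5 4)
  after f': (2 4 6 3)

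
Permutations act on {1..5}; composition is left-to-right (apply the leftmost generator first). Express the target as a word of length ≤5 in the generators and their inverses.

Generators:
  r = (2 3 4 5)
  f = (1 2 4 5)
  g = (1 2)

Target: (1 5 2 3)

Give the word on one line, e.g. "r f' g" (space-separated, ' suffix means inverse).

  after r: (2 3 4 5)
  after f': (1 5)(2 3)
  after g: (1 5 2 3)

r f' g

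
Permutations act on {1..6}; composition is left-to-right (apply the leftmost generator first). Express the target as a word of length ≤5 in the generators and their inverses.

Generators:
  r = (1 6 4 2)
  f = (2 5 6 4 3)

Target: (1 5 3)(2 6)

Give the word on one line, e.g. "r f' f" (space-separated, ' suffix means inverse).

f' r' f r' r'

  after f': (2 3 4 6 5)
  after r': (1 2 3 6 5 4)
  after f: (1 5 3 4)
  after r': (1 5 3 6)(2 4)
  after r': (1 5 3)(2 6)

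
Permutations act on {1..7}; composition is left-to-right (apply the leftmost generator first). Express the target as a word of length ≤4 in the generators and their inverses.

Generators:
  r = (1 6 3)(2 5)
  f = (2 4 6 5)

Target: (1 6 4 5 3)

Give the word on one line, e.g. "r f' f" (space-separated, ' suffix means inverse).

f' r

  after f': (2 5 6 4)
  after r: (1 6 4 5 3)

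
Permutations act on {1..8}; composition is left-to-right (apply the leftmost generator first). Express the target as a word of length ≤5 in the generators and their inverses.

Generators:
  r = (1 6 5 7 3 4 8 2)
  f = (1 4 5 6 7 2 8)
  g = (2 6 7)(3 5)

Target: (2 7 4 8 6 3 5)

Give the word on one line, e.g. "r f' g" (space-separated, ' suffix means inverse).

r f f r

  after r: (1 6 5 7 3 4 8 2)
  after f: (1 7 3 5 2 4)
  after f: (1 2 5 8)(3 6 7)
  after r: (2 7 4 8 6 3 5)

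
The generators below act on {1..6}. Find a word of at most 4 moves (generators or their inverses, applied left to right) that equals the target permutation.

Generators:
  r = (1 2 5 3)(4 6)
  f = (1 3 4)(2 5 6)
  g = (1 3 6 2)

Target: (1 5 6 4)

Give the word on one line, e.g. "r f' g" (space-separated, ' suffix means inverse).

g' f

  after g': (1 2 6 3)
  after f: (1 5 6 4)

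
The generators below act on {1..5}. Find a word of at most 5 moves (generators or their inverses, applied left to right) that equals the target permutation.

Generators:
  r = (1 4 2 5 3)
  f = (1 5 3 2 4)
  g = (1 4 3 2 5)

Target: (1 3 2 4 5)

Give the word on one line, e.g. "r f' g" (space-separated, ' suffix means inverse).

  after f: (1 5 3 2 4)
  after r': (1 2)(3 4)
  after r': (1 4 5 2 3)
  after f: (3 5 4)
  after r': (1 3 2 4 5)

f r' r' f r'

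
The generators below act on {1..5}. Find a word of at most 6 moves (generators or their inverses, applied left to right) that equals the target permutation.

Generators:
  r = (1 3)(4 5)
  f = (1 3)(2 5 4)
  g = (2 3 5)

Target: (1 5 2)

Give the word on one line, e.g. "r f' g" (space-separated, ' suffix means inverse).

  after g: (2 3 5)
  after f': (1 3 2)(4 5)
  after g: (1 5 4 2)
  after r: (1 4 2 3)
  after f': (1 5 2)

g f' g r f'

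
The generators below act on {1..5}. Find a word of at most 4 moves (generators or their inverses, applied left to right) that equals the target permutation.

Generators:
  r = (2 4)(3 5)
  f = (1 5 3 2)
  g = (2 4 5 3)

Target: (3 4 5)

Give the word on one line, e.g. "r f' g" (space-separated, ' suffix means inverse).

  after f': (1 2 3 5)
  after g': (1 3 4 2 5)
  after f: (1 2 3 4)
  after f: (3 4 5)

f' g' f f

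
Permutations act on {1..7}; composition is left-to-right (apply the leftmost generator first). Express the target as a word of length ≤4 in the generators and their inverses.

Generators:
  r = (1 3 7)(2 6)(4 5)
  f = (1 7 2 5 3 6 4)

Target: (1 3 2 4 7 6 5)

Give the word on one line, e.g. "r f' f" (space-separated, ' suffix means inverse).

  after f: (1 7 2 5 3 6 4)
  after r': (1 3 2 4 7 6 5)

f r'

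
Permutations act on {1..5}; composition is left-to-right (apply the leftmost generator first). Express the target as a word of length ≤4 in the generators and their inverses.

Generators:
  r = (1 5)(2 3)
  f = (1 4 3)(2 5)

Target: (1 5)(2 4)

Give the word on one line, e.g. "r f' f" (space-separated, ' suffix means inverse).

f' r' f

  after f': (1 3 4)(2 5)
  after r': (1 2)(3 4 5)
  after f: (1 5)(2 4)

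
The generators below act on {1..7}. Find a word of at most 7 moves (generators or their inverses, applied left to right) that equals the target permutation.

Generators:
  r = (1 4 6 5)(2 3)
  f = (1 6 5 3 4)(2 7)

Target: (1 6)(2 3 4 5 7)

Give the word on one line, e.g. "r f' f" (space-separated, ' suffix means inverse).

r' f f r' f

  after r': (1 5 6 4)(2 3)
  after f: (1 3 7 2 4 6)
  after f: (1 4 5 3 2)
  after r': (2 5)(4 6)
  after f: (1 6)(2 3 4 5 7)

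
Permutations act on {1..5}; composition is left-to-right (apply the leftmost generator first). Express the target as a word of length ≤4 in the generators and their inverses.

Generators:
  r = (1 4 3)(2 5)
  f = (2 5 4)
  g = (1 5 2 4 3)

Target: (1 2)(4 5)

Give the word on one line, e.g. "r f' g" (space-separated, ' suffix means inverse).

  after f: (2 5 4)
  after r: (1 4 5 3)
  after f': (1 5 3)(2 4)
  after r': (1 2)(4 5)

f r f' r'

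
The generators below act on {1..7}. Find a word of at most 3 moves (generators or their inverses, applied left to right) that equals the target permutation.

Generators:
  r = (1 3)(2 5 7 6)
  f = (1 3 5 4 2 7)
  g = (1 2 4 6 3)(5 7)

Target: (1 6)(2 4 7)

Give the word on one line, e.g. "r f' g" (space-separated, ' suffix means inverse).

  after g: (1 2 4 6 3)(5 7)
  after r': (1 6)(2 4 7)

g r'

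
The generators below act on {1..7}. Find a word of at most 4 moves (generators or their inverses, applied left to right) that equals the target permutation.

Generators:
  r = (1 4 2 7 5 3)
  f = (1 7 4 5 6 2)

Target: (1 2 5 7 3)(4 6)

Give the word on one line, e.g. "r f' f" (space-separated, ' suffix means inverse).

f f r

  after f: (1 7 4 5 6 2)
  after f: (1 4 6)(2 7 5)
  after r: (1 2 5 7 3)(4 6)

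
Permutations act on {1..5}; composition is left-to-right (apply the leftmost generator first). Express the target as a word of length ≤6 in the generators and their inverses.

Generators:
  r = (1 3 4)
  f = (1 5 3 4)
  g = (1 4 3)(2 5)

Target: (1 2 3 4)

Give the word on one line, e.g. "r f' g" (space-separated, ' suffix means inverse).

  after g: (1 4 3)(2 5)
  after r: (2 5)
  after f: (1 5 2 3 4)
  after g: (1 2)
  after r: (1 2 3 4)

g r f g r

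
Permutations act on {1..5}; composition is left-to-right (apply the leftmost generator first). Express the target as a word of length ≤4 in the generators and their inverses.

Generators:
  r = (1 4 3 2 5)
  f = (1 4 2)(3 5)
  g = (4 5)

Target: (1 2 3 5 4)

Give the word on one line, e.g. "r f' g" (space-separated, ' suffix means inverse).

r' f g' r

  after r': (1 5 2 3 4)
  after f: (1 3 2 5)
  after g': (1 3 2 4 5)
  after r: (1 2 3 5 4)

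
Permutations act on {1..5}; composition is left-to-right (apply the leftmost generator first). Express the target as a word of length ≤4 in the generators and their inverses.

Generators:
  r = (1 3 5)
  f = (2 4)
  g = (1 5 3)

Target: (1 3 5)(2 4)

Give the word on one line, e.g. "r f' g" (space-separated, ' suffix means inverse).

f' r g' r'

  after f': (2 4)
  after r: (1 3 5)(2 4)
  after g': (1 5 3)(2 4)
  after r': (1 3 5)(2 4)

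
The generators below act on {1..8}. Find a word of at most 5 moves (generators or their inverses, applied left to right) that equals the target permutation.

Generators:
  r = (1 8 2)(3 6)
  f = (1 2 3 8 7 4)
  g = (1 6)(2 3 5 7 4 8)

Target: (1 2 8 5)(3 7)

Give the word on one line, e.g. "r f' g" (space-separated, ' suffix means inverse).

  after g: (1 6)(2 3 5 7 4 8)
  after f: (1 6 2 8 3 5 4 7)
  after g: (3 7 6)(5 8)
  after r': (1 2 8 5)(3 7)

g f g r'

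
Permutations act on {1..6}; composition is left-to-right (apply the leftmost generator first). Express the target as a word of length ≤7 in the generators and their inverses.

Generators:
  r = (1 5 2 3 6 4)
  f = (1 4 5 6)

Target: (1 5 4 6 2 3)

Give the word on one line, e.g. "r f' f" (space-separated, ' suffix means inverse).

  after r: (1 5 2 3 6 4)
  after f': (1 4 6)(2 3 5)
  after r': (1 6 4 3)
  after f: (3 4)(5 6)
  after r: (1 5 4 6 2 3)

r f' r' f r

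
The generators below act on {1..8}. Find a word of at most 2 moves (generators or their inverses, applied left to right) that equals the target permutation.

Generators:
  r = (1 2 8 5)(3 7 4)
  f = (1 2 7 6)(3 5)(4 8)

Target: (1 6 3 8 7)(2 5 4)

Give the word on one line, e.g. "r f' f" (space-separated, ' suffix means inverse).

  after f': (1 6 7 2)(3 5)(4 8)
  after r': (1 6 3 8 7)(2 5 4)

f' r'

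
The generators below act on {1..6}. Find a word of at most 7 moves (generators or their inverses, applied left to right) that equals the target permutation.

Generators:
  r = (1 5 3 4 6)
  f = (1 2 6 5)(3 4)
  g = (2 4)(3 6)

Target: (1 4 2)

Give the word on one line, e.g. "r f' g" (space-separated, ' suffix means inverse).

r' f' g' g' g'

  after r': (1 6 4 3 5)
  after f': (1 2)(3 6)
  after g': (1 4 2)
  after g': (1 2)(3 6)
  after g': (1 4 2)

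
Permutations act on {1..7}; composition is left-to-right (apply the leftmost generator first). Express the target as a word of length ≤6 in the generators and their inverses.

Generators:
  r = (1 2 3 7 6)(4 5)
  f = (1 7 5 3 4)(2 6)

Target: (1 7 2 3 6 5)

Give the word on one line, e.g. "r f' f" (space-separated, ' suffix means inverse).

r f f r r

  after r: (1 2 3 7 6)(4 5)
  after f: (1 6 7 2 4 3 5)
  after f: (1 2)(5 7 6)
  after r: (1 3 7)(4 5 6)
  after r: (1 7 2 3 6 5)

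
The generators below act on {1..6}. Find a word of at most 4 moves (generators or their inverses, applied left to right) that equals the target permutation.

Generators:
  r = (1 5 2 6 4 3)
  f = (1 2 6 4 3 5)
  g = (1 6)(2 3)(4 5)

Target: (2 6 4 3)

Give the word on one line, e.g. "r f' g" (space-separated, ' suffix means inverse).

  after r: (1 5 2 6 4 3)
  after f': (1 3 5)
  after r: (2 6 4 3)

r f' r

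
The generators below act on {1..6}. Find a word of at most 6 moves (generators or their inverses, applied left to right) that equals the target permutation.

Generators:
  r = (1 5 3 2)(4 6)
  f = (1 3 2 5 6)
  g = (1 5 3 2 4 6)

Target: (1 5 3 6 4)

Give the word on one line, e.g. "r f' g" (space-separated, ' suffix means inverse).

r' f' f' f' f'

  after r': (1 2 3 5)(4 6)
  after f': (1 3 2)(4 5 6)
  after f': (2 6 4)
  after f': (1 6 4 3)(2 5)
  after f': (1 5 3 6 4)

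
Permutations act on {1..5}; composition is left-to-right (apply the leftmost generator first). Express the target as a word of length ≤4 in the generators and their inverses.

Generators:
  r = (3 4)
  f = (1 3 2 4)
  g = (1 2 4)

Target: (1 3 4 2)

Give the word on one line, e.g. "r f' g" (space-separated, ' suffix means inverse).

g' r'

  after g': (1 4 2)
  after r': (1 3 4 2)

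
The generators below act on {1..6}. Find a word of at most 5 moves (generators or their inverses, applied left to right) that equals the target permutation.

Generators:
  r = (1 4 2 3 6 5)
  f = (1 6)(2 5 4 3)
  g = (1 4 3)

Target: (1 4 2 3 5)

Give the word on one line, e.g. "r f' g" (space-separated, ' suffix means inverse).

f' f' g

  after f': (1 6)(2 3 4 5)
  after f': (2 4)(3 5)
  after g: (1 4 2 3 5)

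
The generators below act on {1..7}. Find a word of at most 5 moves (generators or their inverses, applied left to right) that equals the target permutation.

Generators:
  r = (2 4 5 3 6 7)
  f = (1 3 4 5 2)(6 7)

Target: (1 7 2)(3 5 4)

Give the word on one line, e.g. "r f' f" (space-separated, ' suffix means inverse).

r f r f'

  after r: (2 4 5 3 6 7)
  after f: (1 3 7)(2 5 4)
  after r: (1 6 7)(2 3)
  after f': (1 7 2)(3 5 4)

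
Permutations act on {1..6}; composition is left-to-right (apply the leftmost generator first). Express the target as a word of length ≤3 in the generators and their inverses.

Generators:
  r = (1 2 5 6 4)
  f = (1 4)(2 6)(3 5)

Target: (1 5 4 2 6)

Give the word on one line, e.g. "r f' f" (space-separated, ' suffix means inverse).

  after r': (1 4 6 5 2)
  after r': (1 6 2 4 5)
  after r': (1 5 4 2 6)

r' r' r'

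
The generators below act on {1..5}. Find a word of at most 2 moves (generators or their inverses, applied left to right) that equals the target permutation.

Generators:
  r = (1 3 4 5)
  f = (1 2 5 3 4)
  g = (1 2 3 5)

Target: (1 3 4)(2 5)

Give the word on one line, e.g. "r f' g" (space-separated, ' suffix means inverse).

f' r'

  after f': (1 4 3 5 2)
  after r': (1 3 4)(2 5)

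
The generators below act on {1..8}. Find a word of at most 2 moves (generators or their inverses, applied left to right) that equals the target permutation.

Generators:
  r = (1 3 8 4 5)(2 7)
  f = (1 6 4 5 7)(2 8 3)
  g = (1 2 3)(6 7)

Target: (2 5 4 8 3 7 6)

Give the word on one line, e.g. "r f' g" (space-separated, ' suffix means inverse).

g' r'

  after g': (1 3 2)(6 7)
  after r': (2 5 4 8 3 7 6)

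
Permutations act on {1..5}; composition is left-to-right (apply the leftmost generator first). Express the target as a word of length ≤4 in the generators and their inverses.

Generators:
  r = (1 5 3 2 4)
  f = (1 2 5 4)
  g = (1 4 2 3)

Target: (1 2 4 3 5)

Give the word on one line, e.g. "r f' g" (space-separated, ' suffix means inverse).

  after r: (1 5 3 2 4)
  after g': (1 5 2)(3 4)
  after f': (1 2 4 3 5)

r g' f'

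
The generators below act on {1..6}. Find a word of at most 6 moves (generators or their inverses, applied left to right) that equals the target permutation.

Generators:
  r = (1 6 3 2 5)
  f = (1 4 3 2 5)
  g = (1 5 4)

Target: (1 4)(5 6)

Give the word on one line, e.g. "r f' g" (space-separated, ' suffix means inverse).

g' f f r' f'

  after g': (1 4 5)
  after f: (1 3 2 5 4)
  after f: (1 2)(3 5)
  after r': (1 3 2 5 6)
  after f': (1 4)(5 6)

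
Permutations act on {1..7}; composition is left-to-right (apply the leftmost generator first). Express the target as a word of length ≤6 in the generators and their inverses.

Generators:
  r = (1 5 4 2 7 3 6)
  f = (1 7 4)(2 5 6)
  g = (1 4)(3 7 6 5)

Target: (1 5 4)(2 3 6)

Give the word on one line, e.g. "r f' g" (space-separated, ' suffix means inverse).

r r g' g' r'

  after r: (1 5 4 2 7 3 6)
  after r: (1 4 7 6 5 2 3)
  after g': (2 5)(3 4)
  after g': (1 4 5 2 6 7 3)
  after r': (1 5 4)(2 3 6)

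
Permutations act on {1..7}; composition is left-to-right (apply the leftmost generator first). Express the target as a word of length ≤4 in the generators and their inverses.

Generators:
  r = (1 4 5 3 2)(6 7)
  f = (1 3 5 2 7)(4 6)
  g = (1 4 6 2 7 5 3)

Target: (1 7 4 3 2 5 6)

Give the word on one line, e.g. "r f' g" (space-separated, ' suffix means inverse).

  after r': (1 2 3 5 4)(6 7)
  after f: (1 7 4 3 2 5 6)

r' f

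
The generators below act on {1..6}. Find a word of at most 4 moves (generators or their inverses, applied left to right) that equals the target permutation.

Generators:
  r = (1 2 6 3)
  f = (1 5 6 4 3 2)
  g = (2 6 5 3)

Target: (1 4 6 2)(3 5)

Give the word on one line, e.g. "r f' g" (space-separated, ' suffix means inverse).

f g f' r'

  after f: (1 5 6 4 3 2)
  after g: (1 3 6 4 2)
  after f': (1 4 3 5)
  after r': (1 4 6 2)(3 5)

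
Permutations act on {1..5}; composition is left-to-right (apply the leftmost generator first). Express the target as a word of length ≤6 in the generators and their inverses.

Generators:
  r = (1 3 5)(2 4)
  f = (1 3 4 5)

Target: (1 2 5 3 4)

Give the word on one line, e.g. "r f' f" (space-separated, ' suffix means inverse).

  after f: (1 3 4 5)
  after f: (1 4)(3 5)
  after r': (1 2 4 5)
  after f: (1 2 5 3 4)

f f r' f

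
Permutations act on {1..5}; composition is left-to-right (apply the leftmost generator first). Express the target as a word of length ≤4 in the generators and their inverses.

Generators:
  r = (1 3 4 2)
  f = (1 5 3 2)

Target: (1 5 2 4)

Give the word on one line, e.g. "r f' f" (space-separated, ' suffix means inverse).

r f' r'

  after r: (1 3 4 2)
  after f': (1 5)(3 4)
  after r': (1 5 2 4)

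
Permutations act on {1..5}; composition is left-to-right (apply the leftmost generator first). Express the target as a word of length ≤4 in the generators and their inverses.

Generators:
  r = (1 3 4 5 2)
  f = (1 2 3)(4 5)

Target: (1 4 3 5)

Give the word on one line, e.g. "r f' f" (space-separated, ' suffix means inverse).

  after f: (1 2 3)(4 5)
  after r': (1 5 3 2)
  after r': (1 4 3 5)

f r' r'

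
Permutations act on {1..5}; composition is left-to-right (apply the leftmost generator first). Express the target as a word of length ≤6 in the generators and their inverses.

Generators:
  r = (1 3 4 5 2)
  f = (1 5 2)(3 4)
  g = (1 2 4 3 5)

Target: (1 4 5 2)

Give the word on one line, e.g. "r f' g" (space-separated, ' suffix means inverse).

  after f: (1 5 2)(3 4)
  after f: (1 2 5)
  after g: (1 4 3 5 2)
  after f': (1 3)
  after r: (1 4 5 2)

f f g f' r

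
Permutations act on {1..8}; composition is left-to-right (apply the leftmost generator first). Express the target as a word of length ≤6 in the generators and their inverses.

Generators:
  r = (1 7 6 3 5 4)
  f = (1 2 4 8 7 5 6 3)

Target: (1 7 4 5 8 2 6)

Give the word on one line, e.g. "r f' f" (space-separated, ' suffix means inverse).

r' f r' f

  after r': (1 4 5 3 6 7)
  after f: (1 8 7 2 4 6 5)
  after r': (1 8)(2 5 4 7)(3 6)
  after f: (1 7 4 5 8 2 6)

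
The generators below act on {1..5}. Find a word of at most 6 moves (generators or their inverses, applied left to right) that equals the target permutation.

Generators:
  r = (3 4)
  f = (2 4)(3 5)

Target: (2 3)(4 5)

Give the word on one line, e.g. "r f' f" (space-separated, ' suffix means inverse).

  after r: (3 4)
  after f: (2 4 5 3)
  after r': (2 3)(4 5)
  after r': (2 4 5 3)
  after r': (2 3)(4 5)

r f r' r' r'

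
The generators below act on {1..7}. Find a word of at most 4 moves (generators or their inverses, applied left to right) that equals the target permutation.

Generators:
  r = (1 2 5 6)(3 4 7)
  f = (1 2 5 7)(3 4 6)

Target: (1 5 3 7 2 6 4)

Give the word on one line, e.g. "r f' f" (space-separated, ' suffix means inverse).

f r

  after f: (1 2 5 7)(3 4 6)
  after r: (1 5 3 7 2 6 4)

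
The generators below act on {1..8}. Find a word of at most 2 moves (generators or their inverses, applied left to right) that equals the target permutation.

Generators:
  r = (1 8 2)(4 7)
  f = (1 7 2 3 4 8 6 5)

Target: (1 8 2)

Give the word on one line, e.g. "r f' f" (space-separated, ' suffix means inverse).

  after r': (1 2 8)(4 7)
  after r': (1 8 2)

r' r'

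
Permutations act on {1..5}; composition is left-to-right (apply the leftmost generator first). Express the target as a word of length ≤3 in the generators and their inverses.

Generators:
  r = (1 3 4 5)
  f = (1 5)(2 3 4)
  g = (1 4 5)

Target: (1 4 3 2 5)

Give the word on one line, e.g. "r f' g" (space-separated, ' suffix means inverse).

g f' r

  after g: (1 4 5)
  after f': (1 3 2 4)
  after r: (1 4 3 2 5)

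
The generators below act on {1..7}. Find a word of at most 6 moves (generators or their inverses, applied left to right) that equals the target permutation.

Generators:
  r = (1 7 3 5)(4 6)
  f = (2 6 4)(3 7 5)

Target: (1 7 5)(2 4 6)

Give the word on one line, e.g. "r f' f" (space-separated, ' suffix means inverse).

f r r f' f'

  after f: (2 6 4)(3 7 5)
  after r: (1 7)(2 4)
  after r: (1 3 5)(2 6 4)
  after f': (1 5)(3 7)
  after f': (1 7 5)(2 4 6)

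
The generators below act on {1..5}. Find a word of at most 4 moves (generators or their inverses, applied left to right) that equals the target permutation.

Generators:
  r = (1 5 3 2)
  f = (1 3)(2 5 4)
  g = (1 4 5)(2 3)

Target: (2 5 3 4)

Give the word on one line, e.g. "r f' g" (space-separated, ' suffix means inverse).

g' f g'

  after g': (1 5 4)(2 3)
  after f: (1 4 3 5 2)
  after g': (2 5 3 4)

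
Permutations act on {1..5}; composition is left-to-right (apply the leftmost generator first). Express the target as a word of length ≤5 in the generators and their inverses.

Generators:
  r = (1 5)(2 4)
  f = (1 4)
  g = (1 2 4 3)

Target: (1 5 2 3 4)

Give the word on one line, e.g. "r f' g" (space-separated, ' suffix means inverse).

  after r': (1 5)(2 4)
  after f': (1 5 4 2)
  after g': (1 5 2 3 4)

r' f' g'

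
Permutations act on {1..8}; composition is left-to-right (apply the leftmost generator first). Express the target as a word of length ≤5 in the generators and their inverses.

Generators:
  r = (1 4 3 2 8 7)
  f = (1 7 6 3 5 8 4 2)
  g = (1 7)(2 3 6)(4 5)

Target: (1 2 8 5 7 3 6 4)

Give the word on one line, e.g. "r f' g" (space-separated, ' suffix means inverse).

g r' f r g'

  after g: (1 7)(2 3 6)(4 5)
  after r': (1 8 2 4 5)(3 6)
  after f: (1 4 8)(5 7 6)
  after r: (1 3 2 8 4 7 6 5)
  after g': (1 2 8 5 7 3 6 4)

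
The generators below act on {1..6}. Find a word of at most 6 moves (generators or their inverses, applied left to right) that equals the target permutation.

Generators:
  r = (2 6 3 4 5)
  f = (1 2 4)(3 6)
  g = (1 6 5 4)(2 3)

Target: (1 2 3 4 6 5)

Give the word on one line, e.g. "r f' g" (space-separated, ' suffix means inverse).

f f g f

  after f: (1 2 4)(3 6)
  after f: (1 4 2)
  after g: (2 6 5 4 3)
  after f: (1 2 3 4 6 5)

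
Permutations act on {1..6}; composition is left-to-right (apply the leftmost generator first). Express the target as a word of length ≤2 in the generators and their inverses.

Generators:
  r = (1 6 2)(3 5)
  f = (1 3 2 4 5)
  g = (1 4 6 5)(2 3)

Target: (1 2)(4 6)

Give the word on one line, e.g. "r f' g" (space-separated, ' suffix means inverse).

g f'

  after g: (1 4 6 5)(2 3)
  after f': (1 2)(4 6)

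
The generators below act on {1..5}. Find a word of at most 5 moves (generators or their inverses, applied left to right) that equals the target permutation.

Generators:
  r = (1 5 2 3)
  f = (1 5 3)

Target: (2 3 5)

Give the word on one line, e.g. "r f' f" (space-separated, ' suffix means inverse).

r' f' f' r f'

  after r': (1 3 2 5)
  after f': (1 5 3 2)
  after f': (2 3)
  after r: (1 5 2)
  after f': (2 3 5)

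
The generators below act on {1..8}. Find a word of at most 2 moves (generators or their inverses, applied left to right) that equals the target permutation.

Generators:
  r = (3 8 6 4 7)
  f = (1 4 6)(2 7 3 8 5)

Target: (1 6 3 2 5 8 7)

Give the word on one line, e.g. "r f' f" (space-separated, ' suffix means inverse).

  after r': (3 7 4 6 8)
  after f': (1 6 3 2 5 8 7)

r' f'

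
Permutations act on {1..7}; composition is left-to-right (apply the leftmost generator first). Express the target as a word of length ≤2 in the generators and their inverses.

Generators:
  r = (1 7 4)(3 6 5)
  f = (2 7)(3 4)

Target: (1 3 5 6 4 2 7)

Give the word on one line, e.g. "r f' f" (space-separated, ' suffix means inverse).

r' f'

  after r': (1 4 7)(3 5 6)
  after f': (1 3 5 6 4 2 7)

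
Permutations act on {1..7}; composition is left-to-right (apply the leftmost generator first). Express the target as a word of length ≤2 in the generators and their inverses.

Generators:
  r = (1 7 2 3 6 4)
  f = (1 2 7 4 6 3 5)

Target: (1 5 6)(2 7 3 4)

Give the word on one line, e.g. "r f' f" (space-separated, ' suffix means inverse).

  after f': (1 5 3 6 4 7 2)
  after r: (1 5 6)(2 7 3 4)

f' r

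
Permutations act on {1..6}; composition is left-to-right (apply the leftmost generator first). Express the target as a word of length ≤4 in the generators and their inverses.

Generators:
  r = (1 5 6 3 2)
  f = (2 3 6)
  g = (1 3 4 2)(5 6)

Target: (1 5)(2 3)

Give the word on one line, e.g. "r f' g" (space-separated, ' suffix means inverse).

  after g: (1 3 4 2)(5 6)
  after f: (1 6 5 2)(3 4)
  after g: (1 5)(2 3)

g f g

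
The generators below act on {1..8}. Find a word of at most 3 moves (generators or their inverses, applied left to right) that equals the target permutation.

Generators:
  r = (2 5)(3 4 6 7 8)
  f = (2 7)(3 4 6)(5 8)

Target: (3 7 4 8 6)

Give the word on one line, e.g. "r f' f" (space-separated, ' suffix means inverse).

  after r': (2 5)(3 8 7 6 4)
  after r': (3 7 4 8 6)

r' r'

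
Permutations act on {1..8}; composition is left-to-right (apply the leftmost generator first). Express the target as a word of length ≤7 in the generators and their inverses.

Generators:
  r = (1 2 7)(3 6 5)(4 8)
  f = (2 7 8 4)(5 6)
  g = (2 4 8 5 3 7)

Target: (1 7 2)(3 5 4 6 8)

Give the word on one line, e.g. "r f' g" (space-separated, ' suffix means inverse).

  after g: (2 4 8 5 3 7)
  after f': (2 8 6 5 3)(4 7)
  after g': (2 4 3 7)(6 8)
  after g': (4 5 8 6)
  after r': (1 7 2)(3 5 4 6 8)

g f' g' g' r'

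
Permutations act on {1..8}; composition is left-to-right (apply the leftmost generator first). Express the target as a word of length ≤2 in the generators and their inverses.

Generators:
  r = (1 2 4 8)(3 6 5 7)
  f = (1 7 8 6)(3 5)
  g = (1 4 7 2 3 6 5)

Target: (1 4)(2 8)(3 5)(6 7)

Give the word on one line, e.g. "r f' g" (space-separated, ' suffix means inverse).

  after r': (1 8 4 2)(3 7 5 6)
  after r': (1 4)(2 8)(3 5)(6 7)

r' r'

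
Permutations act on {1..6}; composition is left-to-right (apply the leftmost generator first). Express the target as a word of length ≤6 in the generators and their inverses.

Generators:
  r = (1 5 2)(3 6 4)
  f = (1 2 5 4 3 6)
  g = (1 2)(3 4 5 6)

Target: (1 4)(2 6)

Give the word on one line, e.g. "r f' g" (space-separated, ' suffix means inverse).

r f' r' f

  after r: (1 5 2)(3 6 4)
  after f': (1 2 6 5)
  after r': (1 5 2 3 4 6)
  after f: (1 4)(2 6)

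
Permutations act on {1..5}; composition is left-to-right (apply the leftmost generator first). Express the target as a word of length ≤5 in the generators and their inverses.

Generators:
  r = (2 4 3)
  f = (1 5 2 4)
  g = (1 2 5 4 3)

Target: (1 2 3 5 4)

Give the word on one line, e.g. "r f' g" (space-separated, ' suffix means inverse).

r' f f

  after r': (2 3 4)
  after f: (1 5 2 3)
  after f: (1 2 3 5 4)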